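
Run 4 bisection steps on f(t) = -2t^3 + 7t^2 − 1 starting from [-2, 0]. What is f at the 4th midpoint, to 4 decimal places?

midpoint -1: f = 8 > 0 → [-1, 0]
midpoint -0.5: f = 1 > 0 → [-0.5, 0]
midpoint -0.25: f = -0.53125 < 0 → [-0.5, -0.25]
midpoint -0.375: f = 0.0898 > 0 → [-0.375, -0.25]

0.0898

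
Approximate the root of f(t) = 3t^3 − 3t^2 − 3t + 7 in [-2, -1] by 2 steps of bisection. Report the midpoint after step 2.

midpoint -1.5: f = -5.375 < 0 → [-1.5, -1]
midpoint -1.25: f = 0.203125 > 0 → [-1.5, -1.25]

-1.25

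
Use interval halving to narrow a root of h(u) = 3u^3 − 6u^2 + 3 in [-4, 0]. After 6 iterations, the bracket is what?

midpoint -2: h = -45 < 0 → [-2, 0]
midpoint -1: h = -6 < 0 → [-1, 0]
midpoint -0.5: h = 1.125 > 0 → [-1, -0.5]
midpoint -0.75: h = -1.6406 < 0 → [-0.75, -0.5]
midpoint -0.625: h = -0.0762 < 0 → [-0.625, -0.5]
midpoint -0.5625: h = 0.5676 > 0 → [-0.625, -0.5625]

[-0.625, -0.5625]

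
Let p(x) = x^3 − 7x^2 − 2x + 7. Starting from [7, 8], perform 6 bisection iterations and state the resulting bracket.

[7.140625, 7.15625]

x = 7.5 gives p = 20.125, positive; keep [7, 7.5]
x = 7.25 gives p = 5.640625, positive; keep [7, 7.25]
x = 7.125 gives p = -0.904297, negative; keep [7.125, 7.25]
x = 7.1875 gives p = 2.3113, positive; keep [7.125, 7.1875]
x = 7.15625 gives p = 0.6894, positive; keep [7.125, 7.15625]
x = 7.140625 gives p = -0.111, negative; keep [7.140625, 7.15625]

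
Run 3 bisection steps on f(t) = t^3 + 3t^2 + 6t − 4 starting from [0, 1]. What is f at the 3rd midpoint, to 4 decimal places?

m = 0.5, f(m) = -0.125 (−); new bracket [0.5, 1]
m = 0.75, f(m) = 2.609375 (+); new bracket [0.5, 0.75]
m = 0.625, f(m) = 1.166016 (+); new bracket [0.5, 0.625]

1.1660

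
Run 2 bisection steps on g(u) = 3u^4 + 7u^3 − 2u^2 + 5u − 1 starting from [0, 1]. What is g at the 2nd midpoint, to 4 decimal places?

0.2461

u = 0.5 gives g = 2.0625, positive; keep [0, 0.5]
u = 0.25 gives g = 0.246094, positive; keep [0, 0.25]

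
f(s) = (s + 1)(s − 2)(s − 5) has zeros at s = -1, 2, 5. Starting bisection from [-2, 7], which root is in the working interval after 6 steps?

f(2.5) = -4.375 < 0, so the root lies in [2.5, 7]
f(4.75) = -3.953125 < 0, so the root lies in [4.75, 7]
f(5.875) = 23.310547 > 0, so the root lies in [4.75, 5.875]
f(5.3125) = 6.5344 > 0, so the root lies in [4.75, 5.3125]
f(5.03125) = 0.5713 > 0, so the root lies in [4.75, 5.03125]
f(4.890625) = -1.8624 < 0, so the root lies in [4.890625, 5.03125]

5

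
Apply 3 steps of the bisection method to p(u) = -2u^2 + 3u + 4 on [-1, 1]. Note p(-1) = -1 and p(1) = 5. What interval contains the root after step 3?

[-1, -0.75]

m = 0, p(m) = 4 (+); new bracket [-1, 0]
m = -0.5, p(m) = 2 (+); new bracket [-1, -0.5]
m = -0.75, p(m) = 0.625 (+); new bracket [-1, -0.75]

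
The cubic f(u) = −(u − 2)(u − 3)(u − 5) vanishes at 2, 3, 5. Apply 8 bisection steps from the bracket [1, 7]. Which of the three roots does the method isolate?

f(4) = 2 > 0, so the root lies in [4, 7]
f(5.5) = -4.375 < 0, so the root lies in [4, 5.5]
f(4.75) = 1.203125 > 0, so the root lies in [4.75, 5.5]
f(5.125) = -0.8301 < 0, so the root lies in [4.75, 5.125]
f(4.9375) = 0.3557 > 0, so the root lies in [4.9375, 5.125]
f(5.03125) = -0.1924 < 0, so the root lies in [4.9375, 5.03125]
f(4.984375) = 0.0925 > 0, so the root lies in [4.984375, 5.03125]
f(5.0078125) = -0.0472 < 0, so the root lies in [4.984375, 5.0078125]

5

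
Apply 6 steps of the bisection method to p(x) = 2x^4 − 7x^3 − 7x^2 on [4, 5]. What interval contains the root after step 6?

midpoint 4.5: p = 40.5 > 0 → [4, 4.5]
midpoint 4.25: p = -11.289062 < 0 → [4.25, 4.5]
midpoint 4.375: p = 12.561035 > 0 → [4.25, 4.375]
midpoint 4.3125: p = 0.1453 > 0 → [4.25, 4.3125]
midpoint 4.28125: p = -5.692 < 0 → [4.28125, 4.3125]
midpoint 4.296875: p = -2.8037 < 0 → [4.296875, 4.3125]

[4.296875, 4.3125]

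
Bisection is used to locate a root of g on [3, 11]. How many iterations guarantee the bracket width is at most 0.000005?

Width after n steps is 8/2^n. Need 2^n ≥ 8/0.000005 = 1600000.
2^20 = 1048576 < 1600000 ≤ 2^21 = 2097152, so n = 21.

21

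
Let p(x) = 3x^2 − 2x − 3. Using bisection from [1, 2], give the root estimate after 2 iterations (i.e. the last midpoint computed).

m = 1.5, p(m) = 0.75 (+); new bracket [1, 1.5]
m = 1.25, p(m) = -0.8125 (−); new bracket [1.25, 1.5]

1.25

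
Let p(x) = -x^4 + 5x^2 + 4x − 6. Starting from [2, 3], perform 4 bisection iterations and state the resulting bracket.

[2.3125, 2.375]

midpoint 2.5: p = -3.8125 < 0 → [2, 2.5]
midpoint 2.25: p = 2.683594 > 0 → [2.25, 2.5]
midpoint 2.375: p = -0.113525 < 0 → [2.25, 2.375]
midpoint 2.3125: p = 1.3909 > 0 → [2.3125, 2.375]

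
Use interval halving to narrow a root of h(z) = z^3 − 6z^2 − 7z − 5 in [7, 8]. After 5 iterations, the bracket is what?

h(7.5) = 26.875 > 0, so the root lies in [7, 7.5]
h(7.25) = 9.953125 > 0, so the root lies in [7, 7.25]
h(7.125) = 2.236328 > 0, so the root lies in [7, 7.125]
h(7.0625) = -1.4412 < 0, so the root lies in [7.0625, 7.125]
h(7.09375) = 0.3827 > 0, so the root lies in [7.0625, 7.09375]

[7.0625, 7.09375]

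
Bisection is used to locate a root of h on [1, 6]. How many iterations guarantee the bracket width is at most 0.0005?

14

Width after n steps is 5/2^n. Need 2^n ≥ 5/0.0005 = 10000.
2^13 = 8192 < 10000 ≤ 2^14 = 16384, so n = 14.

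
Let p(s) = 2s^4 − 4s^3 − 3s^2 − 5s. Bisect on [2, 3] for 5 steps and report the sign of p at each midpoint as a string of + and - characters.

--+-+

s = 2.5 gives p = -15.625, negative; keep [2.5, 3]
s = 2.75 gives p = -5.242188, negative; keep [2.75, 3]
s = 2.875 gives p = 2.414551, positive; keep [2.75, 2.875]
s = 2.8125 gives p = -1.6411, negative; keep [2.8125, 2.875]
s = 2.84375 gives p = 0.3282, positive; keep [2.8125, 2.84375]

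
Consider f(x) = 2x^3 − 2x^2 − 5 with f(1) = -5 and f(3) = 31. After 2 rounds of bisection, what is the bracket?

m = 2, f(m) = 3 (+); new bracket [1, 2]
m = 1.5, f(m) = -2.75 (−); new bracket [1.5, 2]

[1.5, 2]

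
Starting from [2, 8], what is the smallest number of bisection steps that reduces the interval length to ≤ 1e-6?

Width after n steps is 6/2^n. Need 2^n ≥ 6/1e-6 = 6000000.
2^22 = 4194304 < 6000000 ≤ 2^23 = 8388608, so n = 23.

23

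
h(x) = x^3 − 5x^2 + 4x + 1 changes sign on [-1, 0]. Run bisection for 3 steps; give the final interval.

[-0.25, -0.125]

h(-0.5) = -2.375 < 0, so the root lies in [-0.5, 0]
h(-0.25) = -0.328125 < 0, so the root lies in [-0.25, 0]
h(-0.125) = 0.419922 > 0, so the root lies in [-0.25, -0.125]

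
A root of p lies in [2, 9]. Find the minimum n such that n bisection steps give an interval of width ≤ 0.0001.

17

Width after n steps is 7/2^n. Need 2^n ≥ 7/0.0001 = 70000.
2^16 = 65536 < 70000 ≤ 2^17 = 131072, so n = 17.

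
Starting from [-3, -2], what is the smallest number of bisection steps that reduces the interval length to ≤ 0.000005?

Width after n steps is 1/2^n. Need 2^n ≥ 1/0.000005 = 200000.
2^17 = 131072 < 200000 ≤ 2^18 = 262144, so n = 18.

18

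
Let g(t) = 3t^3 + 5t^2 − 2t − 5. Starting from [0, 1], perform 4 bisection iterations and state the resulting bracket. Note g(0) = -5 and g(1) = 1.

midpoint 0.5: g = -4.375 < 0 → [0.5, 1]
midpoint 0.75: g = -2.421875 < 0 → [0.75, 1]
midpoint 0.875: g = -0.912109 < 0 → [0.875, 1]
midpoint 0.9375: g = -0.0085 < 0 → [0.9375, 1]

[0.9375, 1]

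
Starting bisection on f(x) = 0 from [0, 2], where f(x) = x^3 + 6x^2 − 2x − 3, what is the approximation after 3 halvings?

f(1) = 2 > 0, so the root lies in [0, 1]
f(0.5) = -2.375 < 0, so the root lies in [0.5, 1]
f(0.75) = -0.703125 < 0, so the root lies in [0.75, 1]

0.75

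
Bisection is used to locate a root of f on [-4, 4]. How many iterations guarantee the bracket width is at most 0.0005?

14

Width after n steps is 8/2^n. Need 2^n ≥ 8/0.0005 = 16000.
2^13 = 8192 < 16000 ≤ 2^14 = 16384, so n = 14.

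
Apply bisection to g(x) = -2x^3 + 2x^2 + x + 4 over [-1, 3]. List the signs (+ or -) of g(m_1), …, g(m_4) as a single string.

+-++

x = 1 gives g = 5, positive; keep [1, 3]
x = 2 gives g = -2, negative; keep [1, 2]
x = 1.5 gives g = 3.25, positive; keep [1.5, 2]
x = 1.75 gives g = 1.1562, positive; keep [1.75, 2]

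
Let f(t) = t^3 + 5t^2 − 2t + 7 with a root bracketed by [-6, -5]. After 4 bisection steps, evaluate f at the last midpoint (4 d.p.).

0.7205

t = -5.5 gives f = 2.875, positive; keep [-6, -5.5]
t = -5.75 gives f = -6.296875, negative; keep [-5.75, -5.5]
t = -5.625 gives f = -1.525391, negative; keep [-5.625, -5.5]
t = -5.5625 gives f = 0.7205, positive; keep [-5.625, -5.5625]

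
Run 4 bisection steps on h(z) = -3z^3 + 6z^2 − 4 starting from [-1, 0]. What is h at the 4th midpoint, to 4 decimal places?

-0.1892

midpoint -0.5: h = -2.125 < 0 → [-1, -0.5]
midpoint -0.75: h = 0.640625 > 0 → [-0.75, -0.5]
midpoint -0.625: h = -0.923828 < 0 → [-0.75, -0.625]
midpoint -0.6875: h = -0.1892 < 0 → [-0.75, -0.6875]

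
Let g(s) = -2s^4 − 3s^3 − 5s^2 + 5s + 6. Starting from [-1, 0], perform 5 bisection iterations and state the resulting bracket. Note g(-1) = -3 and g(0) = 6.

midpoint -0.5: g = 2.5 > 0 → [-1, -0.5]
midpoint -0.75: g = 0.070312 > 0 → [-1, -0.75]
midpoint -0.875: g = -1.365723 < 0 → [-0.875, -0.75]
midpoint -0.8125: g = -0.6258 < 0 → [-0.8125, -0.75]
midpoint -0.78125: g = -0.2726 < 0 → [-0.78125, -0.75]

[-0.78125, -0.75]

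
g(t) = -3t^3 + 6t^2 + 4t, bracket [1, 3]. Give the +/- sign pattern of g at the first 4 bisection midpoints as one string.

g(2) = 8 > 0, so the root lies in [2, 3]
g(2.5) = 0.625 > 0, so the root lies in [2.5, 3]
g(2.75) = -6.015625 < 0, so the root lies in [2.5, 2.75]
g(2.625) = -2.4199 < 0, so the root lies in [2.5, 2.625]

++--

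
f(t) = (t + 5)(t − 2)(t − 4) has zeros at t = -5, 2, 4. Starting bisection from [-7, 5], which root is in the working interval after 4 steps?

midpoint -1: f = 60 > 0 → [-7, -1]
midpoint -4: f = 48 > 0 → [-7, -4]
midpoint -5.5: f = -35.625 < 0 → [-5.5, -4]
midpoint -4.75: f = 14.7656 > 0 → [-5.5, -4.75]

-5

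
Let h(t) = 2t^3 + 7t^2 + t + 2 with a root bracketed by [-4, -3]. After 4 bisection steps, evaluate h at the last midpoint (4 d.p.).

m = -3.5, h(m) = -1.5 (−); new bracket [-3.5, -3]
m = -3.25, h(m) = 4.03125 (+); new bracket [-3.5, -3.25]
m = -3.375, h(m) = 1.472656 (+); new bracket [-3.5, -3.375]
m = -3.4375, h(m) = 0.0396 (+); new bracket [-3.5, -3.4375]

0.0396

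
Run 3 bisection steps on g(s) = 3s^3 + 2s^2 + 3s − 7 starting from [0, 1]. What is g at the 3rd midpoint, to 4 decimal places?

midpoint 0.5: g = -4.625 < 0 → [0.5, 1]
midpoint 0.75: g = -2.359375 < 0 → [0.75, 1]
midpoint 0.875: g = -0.833984 < 0 → [0.875, 1]

-0.8340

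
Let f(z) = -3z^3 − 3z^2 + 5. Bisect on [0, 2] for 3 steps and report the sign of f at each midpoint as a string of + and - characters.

m = 1, f(m) = -1 (−); new bracket [0, 1]
m = 0.5, f(m) = 3.875 (+); new bracket [0.5, 1]
m = 0.75, f(m) = 2.046875 (+); new bracket [0.75, 1]

-++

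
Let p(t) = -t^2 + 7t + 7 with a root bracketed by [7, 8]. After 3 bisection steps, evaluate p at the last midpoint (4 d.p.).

t = 7.5 gives p = 3.25, positive; keep [7.5, 8]
t = 7.75 gives p = 1.1875, positive; keep [7.75, 8]
t = 7.875 gives p = 0.109375, positive; keep [7.875, 8]

0.1094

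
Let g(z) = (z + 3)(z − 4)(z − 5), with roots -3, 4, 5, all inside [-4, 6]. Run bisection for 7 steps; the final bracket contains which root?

-3

midpoint 1: g = 48 > 0 → [-4, 1]
midpoint -1.5: g = 53.625 > 0 → [-4, -1.5]
midpoint -2.75: g = 13.078125 > 0 → [-4, -2.75]
midpoint -3.375: g = -23.1621 < 0 → [-3.375, -2.75]
midpoint -3.0625: g = -3.5588 < 0 → [-3.0625, -2.75]
midpoint -2.90625: g = 5.119 > 0 → [-3.0625, -2.90625]
midpoint -2.984375: g = 0.8713 > 0 → [-3.0625, -2.984375]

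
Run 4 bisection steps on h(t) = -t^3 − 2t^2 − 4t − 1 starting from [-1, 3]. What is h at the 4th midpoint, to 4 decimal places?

h(1) = -8 < 0, so the root lies in [-1, 1]
h(0) = -1 < 0, so the root lies in [-1, 0]
h(-0.5) = 0.625 > 0, so the root lies in [-0.5, 0]
h(-0.25) = -0.1094 < 0, so the root lies in [-0.5, -0.25]

-0.1094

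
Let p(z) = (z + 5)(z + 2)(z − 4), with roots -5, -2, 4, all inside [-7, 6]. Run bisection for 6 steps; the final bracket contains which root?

midpoint -0.5: p = -30.375 < 0 → [-0.5, 6]
midpoint 2.75: p = -46.015625 < 0 → [2.75, 6]
midpoint 4.375: p = 22.412109 > 0 → [2.75, 4.375]
midpoint 3.5625: p = -20.8376 < 0 → [3.5625, 4.375]
midpoint 3.96875: p = -1.6729 < 0 → [3.96875, 4.375]
midpoint 4.171875: p = 9.7294 > 0 → [3.96875, 4.171875]

4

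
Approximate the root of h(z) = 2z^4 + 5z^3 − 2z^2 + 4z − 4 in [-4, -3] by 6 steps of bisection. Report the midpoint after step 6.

-3.109375

midpoint -3.5: h = 43.25 > 0 → [-3.5, -3]
midpoint -3.25: h = 13.367188 > 0 → [-3.25, -3]
midpoint -3.125: h = 2.115723 > 0 → [-3.125, -3]
midpoint -3.0625: h = -2.6945 < 0 → [-3.125, -3.0625]
midpoint -3.09375: h = -0.3543 < 0 → [-3.125, -3.09375]
midpoint -3.109375: h = 0.8643 > 0 → [-3.109375, -3.09375]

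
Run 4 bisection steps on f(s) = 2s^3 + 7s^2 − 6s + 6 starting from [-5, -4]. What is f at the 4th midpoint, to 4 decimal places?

s = -4.5 gives f = -7.5, negative; keep [-4.5, -4]
s = -4.25 gives f = 4.40625, positive; keep [-4.5, -4.25]
s = -4.375 gives f = -1.246094, negative; keep [-4.375, -4.25]
s = -4.3125 gives f = 1.6538, positive; keep [-4.375, -4.3125]

1.6538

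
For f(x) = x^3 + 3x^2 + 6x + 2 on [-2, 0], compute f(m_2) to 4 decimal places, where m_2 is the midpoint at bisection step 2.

-0.3750

midpoint -1: f = -2 < 0 → [-1, 0]
midpoint -0.5: f = -0.375 < 0 → [-0.5, 0]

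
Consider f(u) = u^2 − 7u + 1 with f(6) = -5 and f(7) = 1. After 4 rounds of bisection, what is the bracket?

[6.8125, 6.875]

m = 6.5, f(m) = -2.25 (−); new bracket [6.5, 7]
m = 6.75, f(m) = -0.6875 (−); new bracket [6.75, 7]
m = 6.875, f(m) = 0.140625 (+); new bracket [6.75, 6.875]
m = 6.8125, f(m) = -0.2773 (−); new bracket [6.8125, 6.875]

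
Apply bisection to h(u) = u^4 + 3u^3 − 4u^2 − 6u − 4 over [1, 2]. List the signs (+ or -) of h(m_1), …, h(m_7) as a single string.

--++-+-

u = 1.5 gives h = -6.8125, negative; keep [1.5, 2]
u = 1.75 gives h = -1.292969, negative; keep [1.75, 2]
u = 1.875 gives h = 2.82251, positive; keep [1.75, 1.875]
u = 1.8125 gives h = 0.6397, positive; keep [1.75, 1.8125]
u = 1.78125 gives h = -0.357, negative; keep [1.78125, 1.8125]
u = 1.796875 gives h = 0.1336, positive; keep [1.78125, 1.796875]
u = 1.7890625 gives h = -0.1136, negative; keep [1.7890625, 1.796875]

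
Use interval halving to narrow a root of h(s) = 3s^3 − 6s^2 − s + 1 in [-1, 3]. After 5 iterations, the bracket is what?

[2, 2.125]

m = 1, h(m) = -3 (−); new bracket [1, 3]
m = 2, h(m) = -1 (−); new bracket [2, 3]
m = 2.5, h(m) = 7.875 (+); new bracket [2, 2.5]
m = 2.25, h(m) = 2.5469 (+); new bracket [2, 2.25]
m = 2.125, h(m) = 0.5684 (+); new bracket [2, 2.125]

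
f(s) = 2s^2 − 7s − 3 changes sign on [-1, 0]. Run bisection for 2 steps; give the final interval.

[-0.5, -0.25]

midpoint -0.5: f = 1 > 0 → [-0.5, 0]
midpoint -0.25: f = -1.125 < 0 → [-0.5, -0.25]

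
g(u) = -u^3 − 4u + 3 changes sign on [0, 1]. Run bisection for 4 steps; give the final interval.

u = 0.5 gives g = 0.875, positive; keep [0.5, 1]
u = 0.75 gives g = -0.421875, negative; keep [0.5, 0.75]
u = 0.625 gives g = 0.255859, positive; keep [0.625, 0.75]
u = 0.6875 gives g = -0.075, negative; keep [0.625, 0.6875]

[0.625, 0.6875]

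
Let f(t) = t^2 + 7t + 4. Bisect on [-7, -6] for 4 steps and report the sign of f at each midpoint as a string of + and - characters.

m = -6.5, f(m) = 0.75 (+); new bracket [-6.5, -6]
m = -6.25, f(m) = -0.6875 (−); new bracket [-6.5, -6.25]
m = -6.375, f(m) = 0.015625 (+); new bracket [-6.375, -6.25]
m = -6.3125, f(m) = -0.3398 (−); new bracket [-6.375, -6.3125]

+-+-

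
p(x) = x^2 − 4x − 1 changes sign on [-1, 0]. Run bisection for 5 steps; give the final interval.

[-0.25, -0.21875]

x = -0.5 gives p = 1.25, positive; keep [-0.5, 0]
x = -0.25 gives p = 0.0625, positive; keep [-0.25, 0]
x = -0.125 gives p = -0.484375, negative; keep [-0.25, -0.125]
x = -0.1875 gives p = -0.2148, negative; keep [-0.25, -0.1875]
x = -0.21875 gives p = -0.0771, negative; keep [-0.25, -0.21875]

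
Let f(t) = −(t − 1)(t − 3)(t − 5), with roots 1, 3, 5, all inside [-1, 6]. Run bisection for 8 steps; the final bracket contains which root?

t = 2.5 gives f = -1.875, negative; keep [-1, 2.5]
t = 0.75 gives f = 2.390625, positive; keep [0.75, 2.5]
t = 1.625 gives f = -2.900391, negative; keep [0.75, 1.625]
t = 1.1875 gives f = -1.2957, negative; keep [0.75, 1.1875]
t = 0.96875 gives f = 0.2559, positive; keep [0.96875, 1.1875]
t = 1.078125 gives f = -0.5889, negative; keep [0.96875, 1.078125]
t = 1.0234375 gives f = -0.1842, negative; keep [0.96875, 1.0234375]
t = 0.99609375 gives f = 0.0313, positive; keep [0.99609375, 1.0234375]

1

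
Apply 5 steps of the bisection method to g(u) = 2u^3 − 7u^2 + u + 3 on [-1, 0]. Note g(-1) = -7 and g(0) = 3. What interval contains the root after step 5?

[-0.5625, -0.53125]

g(-0.5) = 0.5 > 0, so the root lies in [-1, -0.5]
g(-0.75) = -2.53125 < 0, so the root lies in [-0.75, -0.5]
g(-0.625) = -0.847656 < 0, so the root lies in [-0.625, -0.5]
g(-0.5625) = -0.1333 < 0, so the root lies in [-0.5625, -0.5]
g(-0.53125) = 0.1933 > 0, so the root lies in [-0.5625, -0.53125]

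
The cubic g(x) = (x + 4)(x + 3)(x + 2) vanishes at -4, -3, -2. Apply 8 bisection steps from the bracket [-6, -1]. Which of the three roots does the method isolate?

-4

m = -3.5, g(m) = 0.375 (+); new bracket [-6, -3.5]
m = -4.75, g(m) = -3.609375 (−); new bracket [-4.75, -3.5]
m = -4.125, g(m) = -0.298828 (−); new bracket [-4.125, -3.5]
m = -3.8125, g(m) = 0.2761 (+); new bracket [-4.125, -3.8125]
m = -3.96875, g(m) = 0.0596 (+); new bracket [-4.125, -3.96875]
m = -4.046875, g(m) = -0.1004 (−); new bracket [-4.046875, -3.96875]
m = -4.0078125, g(m) = -0.0158 (−); new bracket [-4.0078125, -3.96875]
m = -3.98828125, g(m) = 0.023 (+); new bracket [-4.0078125, -3.98828125]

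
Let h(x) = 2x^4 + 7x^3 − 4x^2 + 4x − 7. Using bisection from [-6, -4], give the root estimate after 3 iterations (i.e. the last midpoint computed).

-4.25

x = -5 gives h = 248, positive; keep [-5, -4]
x = -4.5 gives h = 76.25, positive; keep [-4.5, -4]
x = -4.25 gives h = 18.898438, positive; keep [-4.25, -4]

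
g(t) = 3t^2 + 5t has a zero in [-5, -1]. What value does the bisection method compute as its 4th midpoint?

t = -3 gives g = 12, positive; keep [-3, -1]
t = -2 gives g = 2, positive; keep [-2, -1]
t = -1.5 gives g = -0.75, negative; keep [-2, -1.5]
t = -1.75 gives g = 0.4375, positive; keep [-1.75, -1.5]

-1.75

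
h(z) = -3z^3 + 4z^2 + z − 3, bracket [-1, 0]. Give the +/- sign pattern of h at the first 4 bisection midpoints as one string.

midpoint -0.5: h = -2.125 < 0 → [-1, -0.5]
midpoint -0.75: h = -0.234375 < 0 → [-1, -0.75]
midpoint -0.875: h = 1.197266 > 0 → [-0.875, -0.75]
midpoint -0.8125: h = 0.4373 > 0 → [-0.8125, -0.75]

--++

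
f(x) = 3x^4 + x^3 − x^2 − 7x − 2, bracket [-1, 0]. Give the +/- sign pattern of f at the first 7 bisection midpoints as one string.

m = -0.5, f(m) = 1.3125 (+); new bracket [-0.5, 0]
m = -0.25, f(m) = -0.316406 (−); new bracket [-0.5, -0.25]
m = -0.375, f(m) = 0.490967 (+); new bracket [-0.375, -0.25]
m = -0.3125, f(m) = 0.0879 (+); new bracket [-0.3125, -0.25]
m = -0.28125, f(m) = -0.1138 (−); new bracket [-0.3125, -0.28125]
m = -0.296875, f(m) = -0.0129 (−); new bracket [-0.3125, -0.296875]
m = -0.3046875, f(m) = 0.0375 (+); new bracket [-0.3046875, -0.296875]

+-++--+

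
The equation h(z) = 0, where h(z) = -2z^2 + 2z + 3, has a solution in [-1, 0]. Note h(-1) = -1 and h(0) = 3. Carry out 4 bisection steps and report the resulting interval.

z = -0.5 gives h = 1.5, positive; keep [-1, -0.5]
z = -0.75 gives h = 0.375, positive; keep [-1, -0.75]
z = -0.875 gives h = -0.28125, negative; keep [-0.875, -0.75]
z = -0.8125 gives h = 0.0547, positive; keep [-0.875, -0.8125]

[-0.875, -0.8125]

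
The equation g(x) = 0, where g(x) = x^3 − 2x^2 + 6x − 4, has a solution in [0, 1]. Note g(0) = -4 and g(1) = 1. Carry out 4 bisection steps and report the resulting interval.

g(0.5) = -1.375 < 0, so the root lies in [0.5, 1]
g(0.75) = -0.203125 < 0, so the root lies in [0.75, 1]
g(0.875) = 0.388672 > 0, so the root lies in [0.75, 0.875]
g(0.8125) = 0.0911 > 0, so the root lies in [0.75, 0.8125]

[0.75, 0.8125]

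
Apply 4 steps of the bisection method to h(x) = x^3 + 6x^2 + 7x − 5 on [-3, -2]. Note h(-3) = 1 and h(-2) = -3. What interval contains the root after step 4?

[-2.6875, -2.625]

h(-2.5) = -0.625 < 0, so the root lies in [-3, -2.5]
h(-2.75) = 0.328125 > 0, so the root lies in [-2.75, -2.5]
h(-2.625) = -0.119141 < 0, so the root lies in [-2.75, -2.625]
h(-2.6875) = 0.1125 > 0, so the root lies in [-2.6875, -2.625]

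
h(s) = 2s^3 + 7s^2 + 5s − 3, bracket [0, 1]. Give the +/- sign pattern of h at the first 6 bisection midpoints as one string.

+--+++

m = 0.5, h(m) = 1.5 (+); new bracket [0, 0.5]
m = 0.25, h(m) = -1.28125 (−); new bracket [0.25, 0.5]
m = 0.375, h(m) = -0.035156 (−); new bracket [0.375, 0.5]
m = 0.4375, h(m) = 0.6948 (+); new bracket [0.375, 0.4375]
m = 0.40625, h(m) = 0.3206 (+); new bracket [0.375, 0.40625]
m = 0.390625, h(m) = 0.1404 (+); new bracket [0.375, 0.390625]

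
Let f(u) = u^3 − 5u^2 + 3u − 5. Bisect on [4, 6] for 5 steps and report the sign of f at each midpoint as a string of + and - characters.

+-++-

m = 5, f(m) = 10 (+); new bracket [4, 5]
m = 4.5, f(m) = -1.625 (−); new bracket [4.5, 5]
m = 4.75, f(m) = 3.609375 (+); new bracket [4.5, 4.75]
m = 4.625, f(m) = 0.8535 (+); new bracket [4.5, 4.625]
m = 4.5625, f(m) = -0.4197 (−); new bracket [4.5625, 4.625]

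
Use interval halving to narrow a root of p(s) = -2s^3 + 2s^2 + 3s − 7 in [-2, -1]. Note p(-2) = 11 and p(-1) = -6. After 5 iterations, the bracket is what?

m = -1.5, p(m) = -0.25 (−); new bracket [-2, -1.5]
m = -1.75, p(m) = 4.59375 (+); new bracket [-1.75, -1.5]
m = -1.625, p(m) = 1.988281 (+); new bracket [-1.625, -1.5]
m = -1.5625, p(m) = 0.8247 (+); new bracket [-1.5625, -1.5]
m = -1.53125, p(m) = 0.2764 (+); new bracket [-1.53125, -1.5]

[-1.53125, -1.5]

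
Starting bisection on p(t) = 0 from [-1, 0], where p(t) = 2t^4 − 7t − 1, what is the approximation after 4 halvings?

-0.1875

p(-0.5) = 2.625 > 0, so the root lies in [-0.5, 0]
p(-0.25) = 0.757812 > 0, so the root lies in [-0.25, 0]
p(-0.125) = -0.124512 < 0, so the root lies in [-0.25, -0.125]
p(-0.1875) = 0.315 > 0, so the root lies in [-0.1875, -0.125]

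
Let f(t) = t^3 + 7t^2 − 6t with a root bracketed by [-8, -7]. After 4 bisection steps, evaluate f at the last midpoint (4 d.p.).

-2.7161

midpoint -7.5: f = 16.875 > 0 → [-8, -7.5]
midpoint -7.75: f = 1.453125 > 0 → [-8, -7.75]
midpoint -7.875: f = -7.013672 < 0 → [-7.875, -7.75]
midpoint -7.8125: f = -2.7161 < 0 → [-7.8125, -7.75]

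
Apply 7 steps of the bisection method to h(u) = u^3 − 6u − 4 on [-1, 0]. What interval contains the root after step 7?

midpoint -0.5: h = -1.125 < 0 → [-1, -0.5]
midpoint -0.75: h = 0.078125 > 0 → [-0.75, -0.5]
midpoint -0.625: h = -0.494141 < 0 → [-0.75, -0.625]
midpoint -0.6875: h = -0.2 < 0 → [-0.75, -0.6875]
midpoint -0.71875: h = -0.0588 < 0 → [-0.75, -0.71875]
midpoint -0.734375: h = 0.0102 > 0 → [-0.734375, -0.71875]
midpoint -0.7265625: h = -0.0242 < 0 → [-0.734375, -0.7265625]

[-0.734375, -0.7265625]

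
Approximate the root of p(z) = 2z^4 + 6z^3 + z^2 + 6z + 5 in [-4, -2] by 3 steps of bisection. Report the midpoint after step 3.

z = -3 gives p = -4, negative; keep [-4, -3]
z = -3.5 gives p = 39.125, positive; keep [-3.5, -3]
z = -3.25 gives p = 13.226562, positive; keep [-3.25, -3]

-3.25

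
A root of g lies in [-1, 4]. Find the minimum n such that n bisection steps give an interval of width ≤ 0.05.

7

Width after n steps is 5/2^n. Need 2^n ≥ 5/0.05 = 100.
2^6 = 64 < 100 ≤ 2^7 = 128, so n = 7.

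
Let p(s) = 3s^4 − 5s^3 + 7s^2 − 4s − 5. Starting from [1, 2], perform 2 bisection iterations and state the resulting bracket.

[1.25, 1.5]

m = 1.5, p(m) = 3.0625 (+); new bracket [1, 1.5]
m = 1.25, p(m) = -1.503906 (−); new bracket [1.25, 1.5]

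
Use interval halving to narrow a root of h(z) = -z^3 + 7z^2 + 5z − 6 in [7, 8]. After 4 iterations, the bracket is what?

[7.5, 7.5625]

midpoint 7.5: h = 3.375 > 0 → [7.5, 8]
midpoint 7.75: h = -12.296875 < 0 → [7.5, 7.75]
midpoint 7.625: h = -4.212891 < 0 → [7.5, 7.625]
midpoint 7.5625: h = -0.3577 < 0 → [7.5, 7.5625]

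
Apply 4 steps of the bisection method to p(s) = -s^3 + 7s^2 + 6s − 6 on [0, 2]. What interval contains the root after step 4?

[0.5, 0.625]

s = 1 gives p = 6, positive; keep [0, 1]
s = 0.5 gives p = -1.375, negative; keep [0.5, 1]
s = 0.75 gives p = 2.015625, positive; keep [0.5, 0.75]
s = 0.625 gives p = 0.2402, positive; keep [0.5, 0.625]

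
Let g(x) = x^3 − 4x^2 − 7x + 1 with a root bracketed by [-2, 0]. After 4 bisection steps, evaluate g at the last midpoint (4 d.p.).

0.4629

g(-1) = 3 > 0, so the root lies in [-2, -1]
g(-1.5) = -0.875 < 0, so the root lies in [-1.5, -1]
g(-1.25) = 1.546875 > 0, so the root lies in [-1.5, -1.25]
g(-1.375) = 0.4629 > 0, so the root lies in [-1.5, -1.375]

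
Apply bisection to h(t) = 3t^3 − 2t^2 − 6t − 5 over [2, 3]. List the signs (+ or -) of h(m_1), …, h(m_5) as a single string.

m = 2.5, h(m) = 14.375 (+); new bracket [2, 2.5]
m = 2.25, h(m) = 5.546875 (+); new bracket [2, 2.25]
m = 2.125, h(m) = 2.005859 (+); new bracket [2, 2.125]
m = 2.0625, h(m) = 0.4382 (+); new bracket [2, 2.0625]
m = 2.03125, h(m) = -0.2968 (−); new bracket [2.03125, 2.0625]

++++-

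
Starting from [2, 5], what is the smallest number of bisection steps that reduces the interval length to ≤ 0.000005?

20

Width after n steps is 3/2^n. Need 2^n ≥ 3/0.000005 = 600000.
2^19 = 524288 < 600000 ≤ 2^20 = 1048576, so n = 20.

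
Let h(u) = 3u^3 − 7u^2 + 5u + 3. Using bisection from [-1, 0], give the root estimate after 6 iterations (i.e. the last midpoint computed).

midpoint -0.5: h = -1.625 < 0 → [-0.5, 0]
midpoint -0.25: h = 1.265625 > 0 → [-0.5, -0.25]
midpoint -0.375: h = -0.017578 < 0 → [-0.375, -0.25]
midpoint -0.3125: h = 0.6624 > 0 → [-0.375, -0.3125]
midpoint -0.34375: h = 0.3322 > 0 → [-0.375, -0.34375]
midpoint -0.359375: h = 0.1598 > 0 → [-0.375, -0.359375]

-0.359375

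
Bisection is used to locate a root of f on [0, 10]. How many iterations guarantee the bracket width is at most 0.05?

8

Width after n steps is 10/2^n. Need 2^n ≥ 10/0.05 = 200.
2^7 = 128 < 200 ≤ 2^8 = 256, so n = 8.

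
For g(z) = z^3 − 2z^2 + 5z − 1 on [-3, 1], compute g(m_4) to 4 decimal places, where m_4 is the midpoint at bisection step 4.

0.1406

midpoint -1: g = -9 < 0 → [-1, 1]
midpoint 0: g = -1 < 0 → [0, 1]
midpoint 0.5: g = 1.125 > 0 → [0, 0.5]
midpoint 0.25: g = 0.1406 > 0 → [0, 0.25]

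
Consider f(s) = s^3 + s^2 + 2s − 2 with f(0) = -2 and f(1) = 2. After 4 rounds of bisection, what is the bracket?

[0.625, 0.6875]

f(0.5) = -0.625 < 0, so the root lies in [0.5, 1]
f(0.75) = 0.484375 > 0, so the root lies in [0.5, 0.75]
f(0.625) = -0.115234 < 0, so the root lies in [0.625, 0.75]
f(0.6875) = 0.1726 > 0, so the root lies in [0.625, 0.6875]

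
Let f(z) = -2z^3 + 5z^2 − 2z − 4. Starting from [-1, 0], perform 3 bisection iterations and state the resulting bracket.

[-0.75, -0.625]

z = -0.5 gives f = -1.5, negative; keep [-1, -0.5]
z = -0.75 gives f = 1.15625, positive; keep [-0.75, -0.5]
z = -0.625 gives f = -0.308594, negative; keep [-0.75, -0.625]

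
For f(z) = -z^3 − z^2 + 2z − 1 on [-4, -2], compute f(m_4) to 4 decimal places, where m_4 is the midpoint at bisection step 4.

z = -3 gives f = 11, positive; keep [-3, -2]
z = -2.5 gives f = 3.375, positive; keep [-2.5, -2]
z = -2.25 gives f = 0.828125, positive; keep [-2.25, -2]
z = -2.125 gives f = -0.1699, negative; keep [-2.25, -2.125]

-0.1699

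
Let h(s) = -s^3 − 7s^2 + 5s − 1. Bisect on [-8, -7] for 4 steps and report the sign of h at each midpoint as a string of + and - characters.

midpoint -7.5: h = -10.375 < 0 → [-8, -7.5]
midpoint -7.75: h = 5.296875 > 0 → [-7.75, -7.5]
midpoint -7.625: h = -2.787109 < 0 → [-7.75, -7.625]
midpoint -7.6875: h = 1.1921 > 0 → [-7.6875, -7.625]

-+-+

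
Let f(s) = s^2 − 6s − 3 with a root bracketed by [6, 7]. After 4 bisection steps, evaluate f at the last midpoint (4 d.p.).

midpoint 6.5: f = 0.25 > 0 → [6, 6.5]
midpoint 6.25: f = -1.4375 < 0 → [6.25, 6.5]
midpoint 6.375: f = -0.609375 < 0 → [6.375, 6.5]
midpoint 6.4375: f = -0.1836 < 0 → [6.4375, 6.5]

-0.1836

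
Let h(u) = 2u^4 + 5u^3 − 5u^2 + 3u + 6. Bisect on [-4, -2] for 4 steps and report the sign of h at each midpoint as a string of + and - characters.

-+-+

m = -3, h(m) = -21 (−); new bracket [-4, -3]
m = -3.5, h(m) = 20 (+); new bracket [-3.5, -3]
m = -3.25, h(m) = -5.070312 (−); new bracket [-3.5, -3.25]
m = -3.375, h(m) = 6.1978 (+); new bracket [-3.375, -3.25]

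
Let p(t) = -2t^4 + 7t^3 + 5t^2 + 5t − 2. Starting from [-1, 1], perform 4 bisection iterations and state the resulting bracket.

[0.25, 0.375]

m = 0, p(m) = -2 (−); new bracket [0, 1]
m = 0.5, p(m) = 2.5 (+); new bracket [0, 0.5]
m = 0.25, p(m) = -0.335938 (−); new bracket [0.25, 0.5]
m = 0.375, p(m) = 0.9077 (+); new bracket [0.25, 0.375]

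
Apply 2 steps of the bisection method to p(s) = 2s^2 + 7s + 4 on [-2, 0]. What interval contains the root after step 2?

m = -1, p(m) = -1 (−); new bracket [-1, 0]
m = -0.5, p(m) = 1 (+); new bracket [-1, -0.5]

[-1, -0.5]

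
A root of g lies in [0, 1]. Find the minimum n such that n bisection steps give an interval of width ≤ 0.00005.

Width after n steps is 1/2^n. Need 2^n ≥ 1/0.00005 = 20000.
2^14 = 16384 < 20000 ≤ 2^15 = 32768, so n = 15.

15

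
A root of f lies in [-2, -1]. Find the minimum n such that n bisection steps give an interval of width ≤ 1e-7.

Width after n steps is 1/2^n. Need 2^n ≥ 1/1e-7 = 10000000.
2^23 = 8388608 < 10000000 ≤ 2^24 = 16777216, so n = 24.

24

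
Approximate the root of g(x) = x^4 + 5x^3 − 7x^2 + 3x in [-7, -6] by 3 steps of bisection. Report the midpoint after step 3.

-6.125

midpoint -6.5: g = 96.6875 > 0 → [-6.5, -6]
midpoint -6.25: g = 12.988281 > 0 → [-6.25, -6]
midpoint -6.125: g = -22.478271 < 0 → [-6.25, -6.125]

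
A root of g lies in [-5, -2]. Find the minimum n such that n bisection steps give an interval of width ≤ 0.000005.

Width after n steps is 3/2^n. Need 2^n ≥ 3/0.000005 = 600000.
2^19 = 524288 < 600000 ≤ 2^20 = 1048576, so n = 20.

20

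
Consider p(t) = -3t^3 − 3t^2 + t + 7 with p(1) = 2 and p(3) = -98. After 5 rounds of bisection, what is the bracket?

midpoint 2: p = -27 < 0 → [1, 2]
midpoint 1.5: p = -8.375 < 0 → [1, 1.5]
midpoint 1.25: p = -2.296875 < 0 → [1, 1.25]
midpoint 1.125: p = 0.0566 > 0 → [1.125, 1.25]
midpoint 1.1875: p = -1.0667 < 0 → [1.125, 1.1875]

[1.125, 1.1875]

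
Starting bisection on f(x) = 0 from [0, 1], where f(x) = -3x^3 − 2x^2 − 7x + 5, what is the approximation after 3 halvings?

0.625

midpoint 0.5: f = 0.625 > 0 → [0.5, 1]
midpoint 0.75: f = -2.640625 < 0 → [0.5, 0.75]
midpoint 0.625: f = -0.888672 < 0 → [0.5, 0.625]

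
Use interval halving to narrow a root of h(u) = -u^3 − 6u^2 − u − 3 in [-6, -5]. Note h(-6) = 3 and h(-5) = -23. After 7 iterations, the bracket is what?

[-5.921875, -5.9140625]

u = -5.5 gives h = -12.625, negative; keep [-6, -5.5]
u = -5.75 gives h = -5.515625, negative; keep [-6, -5.75]
u = -5.875 gives h = -1.439453, negative; keep [-6, -5.875]
u = -5.9375 gives h = 0.7341, positive; keep [-5.9375, -5.875]
u = -5.90625 gives h = -0.3641, negative; keep [-5.9375, -5.90625]
u = -5.921875 gives h = 0.1821, positive; keep [-5.921875, -5.90625]
u = -5.9140625 gives h = -0.0917, negative; keep [-5.921875, -5.9140625]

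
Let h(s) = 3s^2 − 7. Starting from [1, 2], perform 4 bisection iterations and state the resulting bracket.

[1.5, 1.5625]

m = 1.5, h(m) = -0.25 (−); new bracket [1.5, 2]
m = 1.75, h(m) = 2.1875 (+); new bracket [1.5, 1.75]
m = 1.625, h(m) = 0.921875 (+); new bracket [1.5, 1.625]
m = 1.5625, h(m) = 0.3242 (+); new bracket [1.5, 1.5625]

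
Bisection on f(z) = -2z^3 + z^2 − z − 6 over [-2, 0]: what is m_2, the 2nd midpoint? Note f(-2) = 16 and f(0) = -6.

-1.5

z = -1 gives f = -2, negative; keep [-2, -1]
z = -1.5 gives f = 4.5, positive; keep [-1.5, -1]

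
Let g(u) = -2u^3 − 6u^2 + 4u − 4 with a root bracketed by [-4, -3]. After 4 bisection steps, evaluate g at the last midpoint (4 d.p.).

g(-3.5) = -5.75 < 0, so the root lies in [-4, -3.5]
g(-3.75) = 2.09375 > 0, so the root lies in [-3.75, -3.5]
g(-3.625) = -2.074219 < 0, so the root lies in [-3.75, -3.625]
g(-3.6875) = -0.0532 < 0, so the root lies in [-3.75, -3.6875]

-0.0532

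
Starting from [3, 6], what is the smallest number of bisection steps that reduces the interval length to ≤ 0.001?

Width after n steps is 3/2^n. Need 2^n ≥ 3/0.001 = 3000.
2^11 = 2048 < 3000 ≤ 2^12 = 4096, so n = 12.

12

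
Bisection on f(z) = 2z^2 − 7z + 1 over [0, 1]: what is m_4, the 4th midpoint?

0.1875

f(0.5) = -2 < 0, so the root lies in [0, 0.5]
f(0.25) = -0.625 < 0, so the root lies in [0, 0.25]
f(0.125) = 0.15625 > 0, so the root lies in [0.125, 0.25]
f(0.1875) = -0.2422 < 0, so the root lies in [0.125, 0.1875]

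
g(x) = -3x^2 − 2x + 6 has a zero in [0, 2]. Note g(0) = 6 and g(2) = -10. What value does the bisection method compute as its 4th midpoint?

x = 1 gives g = 1, positive; keep [1, 2]
x = 1.5 gives g = -3.75, negative; keep [1, 1.5]
x = 1.25 gives g = -1.1875, negative; keep [1, 1.25]
x = 1.125 gives g = -0.0469, negative; keep [1, 1.125]

1.125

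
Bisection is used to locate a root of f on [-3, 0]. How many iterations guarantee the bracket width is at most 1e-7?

Width after n steps is 3/2^n. Need 2^n ≥ 3/1e-7 = 30000000.
2^24 = 16777216 < 30000000 ≤ 2^25 = 33554432, so n = 25.

25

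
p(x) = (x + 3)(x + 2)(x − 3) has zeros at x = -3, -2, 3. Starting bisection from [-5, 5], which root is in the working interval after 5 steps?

3

m = 0, p(m) = -18 (−); new bracket [0, 5]
m = 2.5, p(m) = -12.375 (−); new bracket [2.5, 5]
m = 3.75, p(m) = 29.109375 (+); new bracket [2.5, 3.75]
m = 3.125, p(m) = 3.9238 (+); new bracket [2.5, 3.125]
m = 2.8125, p(m) = -5.2449 (−); new bracket [2.8125, 3.125]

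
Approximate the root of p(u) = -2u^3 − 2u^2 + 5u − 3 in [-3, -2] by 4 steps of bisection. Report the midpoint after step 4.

midpoint -2.5: p = 3.25 > 0 → [-2.5, -2]
midpoint -2.25: p = -1.59375 < 0 → [-2.5, -2.25]
midpoint -2.375: p = 0.636719 > 0 → [-2.375, -2.25]
midpoint -2.3125: p = -0.5249 < 0 → [-2.375, -2.3125]

-2.3125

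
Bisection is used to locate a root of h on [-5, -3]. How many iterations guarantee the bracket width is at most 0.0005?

Width after n steps is 2/2^n. Need 2^n ≥ 2/0.0005 = 4000.
2^11 = 2048 < 4000 ≤ 2^12 = 4096, so n = 12.

12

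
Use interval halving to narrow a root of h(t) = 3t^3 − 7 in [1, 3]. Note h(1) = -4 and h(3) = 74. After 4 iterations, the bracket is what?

h(2) = 17 > 0, so the root lies in [1, 2]
h(1.5) = 3.125 > 0, so the root lies in [1, 1.5]
h(1.25) = -1.140625 < 0, so the root lies in [1.25, 1.5]
h(1.375) = 0.7988 > 0, so the root lies in [1.25, 1.375]

[1.25, 1.375]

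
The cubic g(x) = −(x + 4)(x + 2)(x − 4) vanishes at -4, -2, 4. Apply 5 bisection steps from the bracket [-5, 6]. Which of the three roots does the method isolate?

4

midpoint 0.5: g = 39.375 > 0 → [0.5, 6]
midpoint 3.25: g = 28.546875 > 0 → [3.25, 6]
midpoint 4.625: g = -35.712891 < 0 → [3.25, 4.625]
midpoint 3.9375: g = 2.9456 > 0 → [3.9375, 4.625]
midpoint 4.28125: g = -14.6297 < 0 → [3.9375, 4.28125]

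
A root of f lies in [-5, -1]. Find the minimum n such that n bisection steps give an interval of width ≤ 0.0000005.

23

Width after n steps is 4/2^n. Need 2^n ≥ 4/0.0000005 = 8000000.
2^22 = 4194304 < 8000000 ≤ 2^23 = 8388608, so n = 23.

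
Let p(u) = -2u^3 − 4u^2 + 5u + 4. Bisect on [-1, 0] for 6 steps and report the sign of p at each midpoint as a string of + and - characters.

+--++-

m = -0.5, p(m) = 0.75 (+); new bracket [-1, -0.5]
m = -0.75, p(m) = -1.15625 (−); new bracket [-0.75, -0.5]
m = -0.625, p(m) = -0.199219 (−); new bracket [-0.625, -0.5]
m = -0.5625, p(m) = 0.2778 (+); new bracket [-0.625, -0.5625]
m = -0.59375, p(m) = 0.0397 (+); new bracket [-0.625, -0.59375]
m = -0.609375, p(m) = -0.0797 (−); new bracket [-0.609375, -0.59375]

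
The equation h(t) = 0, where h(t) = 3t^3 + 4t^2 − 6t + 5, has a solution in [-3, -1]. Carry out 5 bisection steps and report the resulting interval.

[-2.4375, -2.375]

midpoint -2: h = 9 > 0 → [-3, -2]
midpoint -2.5: h = -1.875 < 0 → [-2.5, -2]
midpoint -2.25: h = 4.578125 > 0 → [-2.5, -2.25]
midpoint -2.375: h = 1.623 > 0 → [-2.5, -2.375]
midpoint -2.4375: h = -0.0559 < 0 → [-2.4375, -2.375]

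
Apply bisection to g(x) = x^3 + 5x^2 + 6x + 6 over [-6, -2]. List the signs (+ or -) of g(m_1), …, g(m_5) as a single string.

x = -4 gives g = -2, negative; keep [-4, -2]
x = -3 gives g = 6, positive; keep [-4, -3]
x = -3.5 gives g = 3.375, positive; keep [-4, -3.5]
x = -3.75 gives g = 1.0781, positive; keep [-4, -3.75]
x = -3.875 gives g = -0.3574, negative; keep [-3.875, -3.75]

-+++-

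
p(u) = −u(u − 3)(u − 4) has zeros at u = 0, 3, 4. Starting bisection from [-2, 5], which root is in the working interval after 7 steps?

0

p(1.5) = -5.625 < 0, so the root lies in [-2, 1.5]
p(-0.25) = 3.453125 > 0, so the root lies in [-0.25, 1.5]
p(0.625) = -5.009766 < 0, so the root lies in [-0.25, 0.625]
p(0.1875) = -2.0105 < 0, so the root lies in [-0.25, 0.1875]
p(-0.03125) = 0.3819 > 0, so the root lies in [-0.03125, 0.1875]
p(0.078125) = -0.8953 < 0, so the root lies in [-0.03125, 0.078125]
p(0.0234375) = -0.2774 < 0, so the root lies in [-0.03125, 0.0234375]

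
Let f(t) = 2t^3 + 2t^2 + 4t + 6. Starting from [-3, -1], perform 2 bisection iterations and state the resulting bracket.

midpoint -2: f = -10 < 0 → [-2, -1]
midpoint -1.5: f = -2.25 < 0 → [-1.5, -1]

[-1.5, -1]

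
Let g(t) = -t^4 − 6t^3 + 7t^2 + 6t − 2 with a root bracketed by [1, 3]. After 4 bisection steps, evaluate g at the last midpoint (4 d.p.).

0.3123

m = 2, g(m) = -26 (−); new bracket [1, 2]
m = 1.5, g(m) = -2.5625 (−); new bracket [1, 1.5]
m = 1.25, g(m) = 2.277344 (+); new bracket [1.25, 1.5]
m = 1.375, g(m) = 0.3123 (+); new bracket [1.375, 1.5]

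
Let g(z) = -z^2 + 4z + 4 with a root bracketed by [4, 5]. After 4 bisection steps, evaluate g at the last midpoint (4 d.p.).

z = 4.5 gives g = 1.75, positive; keep [4.5, 5]
z = 4.75 gives g = 0.4375, positive; keep [4.75, 5]
z = 4.875 gives g = -0.265625, negative; keep [4.75, 4.875]
z = 4.8125 gives g = 0.0898, positive; keep [4.8125, 4.875]

0.0898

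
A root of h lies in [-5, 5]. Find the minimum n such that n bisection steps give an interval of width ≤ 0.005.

11

Width after n steps is 10/2^n. Need 2^n ≥ 10/0.005 = 2000.
2^10 = 1024 < 2000 ≤ 2^11 = 2048, so n = 11.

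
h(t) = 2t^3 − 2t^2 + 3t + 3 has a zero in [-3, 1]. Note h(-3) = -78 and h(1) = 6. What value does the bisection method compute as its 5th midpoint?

-0.625

midpoint -1: h = -4 < 0 → [-1, 1]
midpoint 0: h = 3 > 0 → [-1, 0]
midpoint -0.5: h = 0.75 > 0 → [-1, -0.5]
midpoint -0.75: h = -1.2188 < 0 → [-0.75, -0.5]
midpoint -0.625: h = -0.1445 < 0 → [-0.625, -0.5]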